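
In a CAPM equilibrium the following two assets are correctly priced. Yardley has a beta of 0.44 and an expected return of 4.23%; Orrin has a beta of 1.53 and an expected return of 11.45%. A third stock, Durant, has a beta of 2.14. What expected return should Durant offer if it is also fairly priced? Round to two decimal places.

15.49%

MRP (SML slope) = (11.45% − 4.23%) / (1.53 − 0.44) = 7.22% / 1.09 = 6.6239%
R_f (intercept) = 4.23% − 0.44 × 6.6239% = 1.3155%
E(R_Durant) = R_f + β × MRP = 1.3155% + 2.14 × 6.6239% = 15.49%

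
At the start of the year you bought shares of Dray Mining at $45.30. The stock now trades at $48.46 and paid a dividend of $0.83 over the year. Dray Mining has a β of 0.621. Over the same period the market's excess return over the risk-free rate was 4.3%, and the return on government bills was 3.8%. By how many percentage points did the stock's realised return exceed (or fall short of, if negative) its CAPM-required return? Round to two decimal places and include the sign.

Realised HPR = (P1 + D1 − P0) / P0 = (48.46 + 0.83 − 45.30) / 45.30 = 3.99 / 45.30 = 8.8079%
CAPM required = R_f + β·MRP = 3.8% + 0.621 × 4.3% = 6.4703%
α = realised − required = 8.8079% − 6.4703% = +2.34%

+2.34%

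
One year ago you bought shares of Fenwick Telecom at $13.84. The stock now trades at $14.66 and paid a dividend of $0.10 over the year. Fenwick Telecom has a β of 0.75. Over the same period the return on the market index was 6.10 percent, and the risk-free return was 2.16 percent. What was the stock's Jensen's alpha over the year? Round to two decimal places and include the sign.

+1.53%

Realised HPR = (P1 + D1 − P0) / P0 = (14.66 + 0.10 − 13.84) / 13.84 = 0.92 / 13.84 = 6.6474%
MRP = 6.10% − 2.16% = 3.94%
CAPM required = R_f + β·MRP = 2.16% + 0.75 × 3.94% = 5.1150%
α = realised − required = 6.6474% − 5.1150% = +1.53%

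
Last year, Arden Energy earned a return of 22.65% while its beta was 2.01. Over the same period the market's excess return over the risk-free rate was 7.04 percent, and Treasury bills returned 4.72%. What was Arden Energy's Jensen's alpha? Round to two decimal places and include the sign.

+3.78%

CAPM benchmark = R_f + β(R_m − R_f) = 4.72% + 2.01 × 7.04% = 18.8704%
α = actual − benchmark = 22.65% − 18.8704% = +3.78%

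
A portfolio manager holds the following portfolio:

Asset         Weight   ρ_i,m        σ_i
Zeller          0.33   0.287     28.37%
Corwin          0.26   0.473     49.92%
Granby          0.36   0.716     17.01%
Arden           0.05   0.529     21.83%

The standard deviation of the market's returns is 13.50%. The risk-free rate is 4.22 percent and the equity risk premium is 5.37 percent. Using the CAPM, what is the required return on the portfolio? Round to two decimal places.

β_Zeller = 0.287 × 28.37% / 13.50% = 0.6031
β_Corwin = 0.473 × 49.92% / 13.50% = 1.7490
β_Granby = 0.716 × 17.01% / 13.50% = 0.9022
β_Arden = 0.529 × 21.83% / 13.50% = 0.8554
β_P = Σ w_i β_i = 0.33×0.6031 + 0.26×1.7490 + 0.36×0.9022 + 0.05×0.8554 = 1.0213
E(R_P) = R_f + β_P × MRP = 4.22% + 1.0213 × 5.37% = 9.70%

9.70%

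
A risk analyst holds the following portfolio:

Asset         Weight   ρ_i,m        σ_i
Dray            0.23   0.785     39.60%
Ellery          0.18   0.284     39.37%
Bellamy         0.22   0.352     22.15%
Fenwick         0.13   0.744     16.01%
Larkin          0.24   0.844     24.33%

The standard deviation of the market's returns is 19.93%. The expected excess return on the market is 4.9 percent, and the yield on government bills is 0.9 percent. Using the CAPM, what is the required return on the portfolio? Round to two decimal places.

β_Dray = 0.785 × 39.60% / 19.93% = 1.5598
β_Ellery = 0.284 × 39.37% / 19.93% = 0.5610
β_Bellamy = 0.352 × 22.15% / 19.93% = 0.3912
β_Fenwick = 0.744 × 16.01% / 19.93% = 0.5977
β_Larkin = 0.844 × 24.33% / 19.93% = 1.0303
β_P = Σ w_i β_i = 0.23×1.5598 + 0.18×0.5610 + 0.22×0.3912 + 0.13×0.5977 + 0.24×1.0303 = 0.8708
E(R_P) = R_f + β_P × MRP = 0.9% + 0.8708 × 4.9% = 5.17%

5.17%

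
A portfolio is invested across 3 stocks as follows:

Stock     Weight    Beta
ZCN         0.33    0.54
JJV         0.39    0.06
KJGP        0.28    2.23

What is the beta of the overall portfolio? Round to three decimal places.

β_P = Σ w_i β_i = 0.33×0.54 + 0.39×0.06 + 0.28×2.23 = 0.8260

0.826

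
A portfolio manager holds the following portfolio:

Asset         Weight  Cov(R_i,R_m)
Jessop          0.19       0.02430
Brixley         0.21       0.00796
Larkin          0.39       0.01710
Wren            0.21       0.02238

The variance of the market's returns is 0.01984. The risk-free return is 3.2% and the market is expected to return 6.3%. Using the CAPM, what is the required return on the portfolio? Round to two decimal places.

5.96%

β_Jessop = 0.02430 / 0.01984 = 1.2248
β_Brixley = 0.00796 / 0.01984 = 0.4012
β_Larkin = 0.01710 / 0.01984 = 0.8619
β_Wren = 0.02238 / 0.01984 = 1.1280
β_P = Σ w_i β_i = 0.19×1.2248 + 0.21×0.4012 + 0.39×0.8619 + 0.21×1.1280 = 0.8900
MRP = 6.3% − 3.2% = 3.10%
E(R_P) = R_f + β_P × MRP = 3.2% + 0.8900 × 3.1% = 5.96%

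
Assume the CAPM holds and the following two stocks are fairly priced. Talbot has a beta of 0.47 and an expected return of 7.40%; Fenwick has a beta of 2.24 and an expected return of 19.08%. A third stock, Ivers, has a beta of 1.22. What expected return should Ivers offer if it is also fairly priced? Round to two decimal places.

MRP (SML slope) = (19.08% − 7.40%) / (2.24 − 0.47) = 11.68% / 1.77 = 6.5989%
R_f (intercept) = 7.40% − 0.47 × 6.5989% = 4.2985%
E(R_Ivers) = R_f + β × MRP = 4.2985% + 1.22 × 6.5989% = 12.35%

12.35%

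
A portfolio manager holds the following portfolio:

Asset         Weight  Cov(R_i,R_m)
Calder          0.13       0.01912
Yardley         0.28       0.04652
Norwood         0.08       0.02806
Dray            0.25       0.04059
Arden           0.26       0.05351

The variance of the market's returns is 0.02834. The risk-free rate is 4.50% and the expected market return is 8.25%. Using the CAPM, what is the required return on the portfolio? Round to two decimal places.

β_Calder = 0.01912 / 0.02834 = 0.6747
β_Yardley = 0.04652 / 0.02834 = 1.6415
β_Norwood = 0.02806 / 0.02834 = 0.9901
β_Dray = 0.04059 / 0.02834 = 1.4323
β_Arden = 0.05351 / 0.02834 = 1.8881
β_P = Σ w_i β_i = 0.13×0.6747 + 0.28×1.6415 + 0.08×0.9901 + 0.25×1.4323 + 0.26×1.8881 = 1.4755
MRP = 8.25% − 4.50% = 3.75%
E(R_P) = R_f + β_P × MRP = 4.50% + 1.4755 × 3.75% = 10.03%

10.03%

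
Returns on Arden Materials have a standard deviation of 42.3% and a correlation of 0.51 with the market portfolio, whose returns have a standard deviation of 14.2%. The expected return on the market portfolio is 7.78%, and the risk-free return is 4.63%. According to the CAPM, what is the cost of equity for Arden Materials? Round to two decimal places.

β = ρ × σ_i / σ_m = 0.51 × 42.3% / 14.2% = 1.5192
MRP = 7.78% − 4.63% = 3.15%
E(R) = 4.63% + 1.5192 × 3.15% = 9.42%

9.42%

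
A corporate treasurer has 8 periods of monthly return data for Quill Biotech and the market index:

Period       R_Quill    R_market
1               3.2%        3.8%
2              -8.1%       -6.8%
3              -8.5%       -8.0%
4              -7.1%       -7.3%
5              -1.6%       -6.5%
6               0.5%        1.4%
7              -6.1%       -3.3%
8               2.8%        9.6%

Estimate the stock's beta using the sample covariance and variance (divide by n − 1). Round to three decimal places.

Mean R_i = (3.2 − 8.1 − 8.5 − 7.1 − 1.6 + 0.5 − 6.1 + 2.8) / 8 = -3.1125%
Mean R_m = (3.8 − 6.8 − 8.0 − 7.3 − 6.5 + 1.4 − 3.3 + 9.6) / 8 = -2.1375%
Σ(R_i − R̄_i)(R_m − R̄_m) = 191.9563  ⇒  Cov = 191.9563 / 7 = 27.4223
Σ(R_m − R̄_m)² = 288.6788  ⇒  Var(R_m) = 288.6788 / 7 = 41.2398
β = Cov / Var(R_m) = 27.4223 / 41.2398 = 0.6649

0.665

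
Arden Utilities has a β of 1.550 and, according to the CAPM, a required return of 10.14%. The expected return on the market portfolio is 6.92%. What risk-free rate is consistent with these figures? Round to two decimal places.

1.07%

E(R) = R_f + β(E(R_m) − R_f) = R_f(1 − β) + β·E(R_m)
10.14% = R_f × (1 − 1.550) + 1.550 × 6.92%
10.14% = R_f × -0.550 + 10.72600%
R_f = (10.14% − 10.72600%) / -0.550 = 1.07%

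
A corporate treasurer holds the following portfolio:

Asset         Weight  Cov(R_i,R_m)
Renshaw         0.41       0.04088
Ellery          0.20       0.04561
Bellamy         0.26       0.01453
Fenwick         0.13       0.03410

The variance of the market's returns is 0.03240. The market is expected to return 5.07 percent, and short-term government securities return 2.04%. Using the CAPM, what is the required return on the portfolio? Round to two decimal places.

β_Renshaw = 0.04088 / 0.03240 = 1.2617
β_Ellery = 0.04561 / 0.03240 = 1.4077
β_Bellamy = 0.01453 / 0.03240 = 0.4485
β_Fenwick = 0.03410 / 0.03240 = 1.0525
β_P = Σ w_i β_i = 0.41×1.2617 + 0.20×1.4077 + 0.26×0.4485 + 0.13×1.0525 = 1.0523
MRP = 5.07% − 2.04% = 3.03%
E(R_P) = R_f + β_P × MRP = 2.04% + 1.0523 × 3.03% = 5.23%

5.23%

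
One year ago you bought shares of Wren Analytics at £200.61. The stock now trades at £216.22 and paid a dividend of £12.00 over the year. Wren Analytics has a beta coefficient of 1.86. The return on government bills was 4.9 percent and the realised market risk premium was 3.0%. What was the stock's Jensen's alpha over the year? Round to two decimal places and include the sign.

+3.28%

Realised HPR = (P1 + D1 − P0) / P0 = (216.22 + 12.00 − 200.61) / 200.61 = 27.61 / 200.61 = 13.7630%
CAPM required = R_f + β·MRP = 4.9% + 1.86 × 3.0% = 10.4800%
α = realised − required = 13.7630% − 10.4800% = +3.28%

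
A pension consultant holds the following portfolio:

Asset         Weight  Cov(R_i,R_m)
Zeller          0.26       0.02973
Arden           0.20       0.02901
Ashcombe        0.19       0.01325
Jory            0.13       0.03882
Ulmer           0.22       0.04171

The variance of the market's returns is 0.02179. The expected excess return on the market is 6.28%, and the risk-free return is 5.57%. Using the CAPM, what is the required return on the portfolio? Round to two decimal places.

14.29%

β_Zeller = 0.02973 / 0.02179 = 1.3644
β_Arden = 0.02901 / 0.02179 = 1.3313
β_Ashcombe = 0.01325 / 0.02179 = 0.6081
β_Jory = 0.03882 / 0.02179 = 1.7816
β_Ulmer = 0.04171 / 0.02179 = 1.9142
β_P = Σ w_i β_i = 0.26×1.3644 + 0.20×1.3313 + 0.19×0.6081 + 0.13×1.7816 + 0.22×1.9142 = 1.3893
E(R_P) = R_f + β_P × MRP = 5.57% + 1.3893 × 6.28% = 14.29%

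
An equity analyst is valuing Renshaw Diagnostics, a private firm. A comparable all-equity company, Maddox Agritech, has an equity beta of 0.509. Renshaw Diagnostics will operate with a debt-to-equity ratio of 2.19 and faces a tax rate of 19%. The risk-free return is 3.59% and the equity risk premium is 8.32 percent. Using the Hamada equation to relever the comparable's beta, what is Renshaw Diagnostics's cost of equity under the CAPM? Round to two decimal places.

15.34%

β_L = β_U × [1 + (1 − t)(D/E)] = 0.509 × [1 + (1 − 0.19) × 2.19]
    = 0.509 × [1 + 0.81 × 2.19] = 0.509 × 2.7739 = 1.4119
E(R) = R_f + β_L × MRP = 3.59% + 1.4119 × 8.32% = 15.34%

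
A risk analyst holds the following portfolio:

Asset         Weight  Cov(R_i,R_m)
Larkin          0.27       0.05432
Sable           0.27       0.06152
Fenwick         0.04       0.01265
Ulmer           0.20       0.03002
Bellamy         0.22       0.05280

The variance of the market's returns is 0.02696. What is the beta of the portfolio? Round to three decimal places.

1.832

β_Larkin = 0.05432 / 0.02696 = 2.0148
β_Sable = 0.06152 / 0.02696 = 2.2819
β_Fenwick = 0.01265 / 0.02696 = 0.4692
β_Ulmer = 0.03002 / 0.02696 = 1.1135
β_Bellamy = 0.05280 / 0.02696 = 1.9585
β_P = Σ w_i β_i = 0.27×2.0148 + 0.27×2.2819 + 0.04×0.4692 + 0.20×1.1135 + 0.22×1.9585 = 1.8324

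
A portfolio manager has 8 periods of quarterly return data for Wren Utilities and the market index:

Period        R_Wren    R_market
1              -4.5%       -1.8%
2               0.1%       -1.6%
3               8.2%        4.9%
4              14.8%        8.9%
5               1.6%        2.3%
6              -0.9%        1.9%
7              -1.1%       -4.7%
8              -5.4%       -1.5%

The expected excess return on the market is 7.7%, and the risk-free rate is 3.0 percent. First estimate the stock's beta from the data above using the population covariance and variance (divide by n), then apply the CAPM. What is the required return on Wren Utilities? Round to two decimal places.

13.48%

Mean R_i = (-4.5 + 0.1 + 8.2 + 14.8 + 1.6 − 0.9 − 1.1 − 5.4) / 8 = 1.6000%
Mean R_m = (-1.8 − 1.6 + 4.9 + 8.9 + 2.3 + 1.9 − 4.7 − 1.5) / 8 = 1.0500%
Σ(R_i − R̄_i)(R_m − R̄_m) = 181.6400  ⇒  Cov = 181.6400 / 8 = 22.7050
Σ(R_m − R̄_m)² = 133.4400  ⇒  Var(R_m) = 133.4400 / 8 = 16.6800
β = Cov / Var(R_m) = 22.7050 / 16.6800 = 1.3612
E(R) = R_f + β × MRP = 3.0% + 1.3612 × 7.7% = 13.48%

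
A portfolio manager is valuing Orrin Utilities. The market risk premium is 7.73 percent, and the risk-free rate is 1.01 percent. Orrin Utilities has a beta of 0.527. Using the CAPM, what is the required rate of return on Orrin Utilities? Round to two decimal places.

E(R) = R_f + β × MRP = 1.01% + 0.527 × 7.73% = 5.08%

5.08%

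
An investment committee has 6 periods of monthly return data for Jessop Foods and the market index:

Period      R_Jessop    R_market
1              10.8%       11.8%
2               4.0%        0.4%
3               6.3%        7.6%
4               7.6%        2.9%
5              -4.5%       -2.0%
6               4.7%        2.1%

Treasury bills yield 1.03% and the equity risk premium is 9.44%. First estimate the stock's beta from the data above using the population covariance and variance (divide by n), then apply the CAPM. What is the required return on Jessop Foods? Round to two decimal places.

9.04%

Mean R_i = (10.8 + 4.0 + 6.3 + 7.6 − 4.5 + 4.7) / 6 = 4.8167%
Mean R_m = (11.8 + 0.4 + 7.6 + 2.9 − 2.0 + 2.1) / 6 = 3.8000%
Σ(R_i − R̄_i)(R_m − R̄_m) = 108.0100  ⇒  Cov = 108.0100 / 6 = 18.0017
Σ(R_m − R̄_m)² = 127.3400  ⇒  Var(R_m) = 127.3400 / 6 = 21.2233
β = Cov / Var(R_m) = 18.0017 / 21.2233 = 0.8482
E(R) = R_f + β × MRP = 1.03% + 0.8482 × 9.44% = 9.04%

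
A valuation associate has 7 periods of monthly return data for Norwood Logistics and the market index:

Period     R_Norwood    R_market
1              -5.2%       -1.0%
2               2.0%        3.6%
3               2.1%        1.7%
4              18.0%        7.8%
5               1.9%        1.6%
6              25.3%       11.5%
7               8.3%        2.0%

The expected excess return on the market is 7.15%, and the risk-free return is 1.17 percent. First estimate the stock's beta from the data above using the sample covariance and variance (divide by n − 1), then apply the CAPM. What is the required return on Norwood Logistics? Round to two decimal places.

Mean R_i = (-5.2 + 2.0 + 2.1 + 18.0 + 1.9 + 25.3 + 8.3) / 7 = 7.4857%
Mean R_m = (-1.0 + 3.6 + 1.7 + 7.8 + 1.6 + 11.5 + 2.0) / 7 = 3.8857%
Σ(R_i − R̄_i)(R_m − R̄_m) = 263.3486  ⇒  Cov = 263.3486 / 6 = 43.8914
Σ(R_m − R̄_m)² = 110.8086  ⇒  Var(R_m) = 110.8086 / 6 = 18.4681
β = Cov / Var(R_m) = 43.8914 / 18.4681 = 2.3766
E(R) = R_f + β × MRP = 1.17% + 2.3766 × 7.15% = 18.16%

18.16%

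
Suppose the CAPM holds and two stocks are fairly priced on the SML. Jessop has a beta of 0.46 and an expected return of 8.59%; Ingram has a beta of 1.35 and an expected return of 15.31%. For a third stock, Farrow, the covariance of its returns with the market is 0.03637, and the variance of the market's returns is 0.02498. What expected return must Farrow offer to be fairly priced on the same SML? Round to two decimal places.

16.11%

MRP = (15.31% − 8.59%) / (1.35 − 0.46) = 7.5506%
R_f = 8.59% − 0.46 × 7.5506% = 5.1167%
β_Farrow = Cov / Var(R_m) = 0.03637 / 0.02498 = 1.4560
E(R_Farrow) = R_f + β × MRP = 5.1167% + 1.4560 × 7.5506% = 16.11%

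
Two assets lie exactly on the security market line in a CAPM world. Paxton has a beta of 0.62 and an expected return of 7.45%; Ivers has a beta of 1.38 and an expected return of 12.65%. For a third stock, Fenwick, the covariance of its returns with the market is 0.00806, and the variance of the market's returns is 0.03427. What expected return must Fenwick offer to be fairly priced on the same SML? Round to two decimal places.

MRP = (12.65% − 7.45%) / (1.38 − 0.62) = 6.8421%
R_f = 7.45% − 0.62 × 6.8421% = 3.2079%
β_Fenwick = Cov / Var(R_m) = 0.00806 / 0.03427 = 0.2352
E(R_Fenwick) = R_f + β × MRP = 3.2079% + 0.2352 × 6.8421% = 4.82%

4.82%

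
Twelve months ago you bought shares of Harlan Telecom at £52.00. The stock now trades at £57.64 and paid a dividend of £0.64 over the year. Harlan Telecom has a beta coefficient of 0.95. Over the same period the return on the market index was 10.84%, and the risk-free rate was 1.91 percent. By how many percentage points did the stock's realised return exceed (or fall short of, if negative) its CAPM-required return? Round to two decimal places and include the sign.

Realised HPR = (P1 + D1 − P0) / P0 = (57.64 + 0.64 − 52.00) / 52.00 = 6.28 / 52.00 = 12.0769%
MRP = 10.84% − 1.91% = 8.93%
CAPM required = R_f + β·MRP = 1.91% + 0.95 × 8.93% = 10.3935%
α = realised − required = 12.0769% − 10.3935% = +1.68%

+1.68%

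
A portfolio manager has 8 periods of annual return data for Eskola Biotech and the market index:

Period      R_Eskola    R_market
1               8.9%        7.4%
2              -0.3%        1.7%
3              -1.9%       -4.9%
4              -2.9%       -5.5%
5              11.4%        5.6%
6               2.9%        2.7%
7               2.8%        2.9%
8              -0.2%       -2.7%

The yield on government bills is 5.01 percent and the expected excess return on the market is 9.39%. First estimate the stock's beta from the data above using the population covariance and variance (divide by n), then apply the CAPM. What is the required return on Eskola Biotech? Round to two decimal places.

13.96%

Mean R_i = (8.9 − 0.3 − 1.9 − 2.9 + 11.4 + 2.9 + 2.8 − 0.2) / 8 = 2.5875%
Mean R_m = (7.4 + 1.7 − 4.9 − 5.5 + 5.6 + 2.7 + 2.9 − 2.7) / 8 = 0.9000%
Σ(R_i − R̄_i)(R_m − R̄_m) = 152.3100  ⇒  Cov = 152.3100 / 8 = 19.0388
Σ(R_m − R̄_m)² = 159.7800  ⇒  Var(R_m) = 159.7800 / 8 = 19.9725
β = Cov / Var(R_m) = 19.0388 / 19.9725 = 0.9533
E(R) = R_f + β × MRP = 5.01% + 0.9533 × 9.39% = 13.96%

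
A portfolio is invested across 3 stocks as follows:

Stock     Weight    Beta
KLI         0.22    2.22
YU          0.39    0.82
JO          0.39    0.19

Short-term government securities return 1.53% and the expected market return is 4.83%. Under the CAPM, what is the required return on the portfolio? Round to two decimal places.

4.44%

β_P = Σ w_i β_i = 0.22×2.22 + 0.39×0.82 + 0.39×0.19 = 0.8823
MRP = 4.83% − 1.53% = 3.30%
E(R_P) = R_f + β_P × MRP = 1.53% + 0.8823 × 3.30% = 4.44%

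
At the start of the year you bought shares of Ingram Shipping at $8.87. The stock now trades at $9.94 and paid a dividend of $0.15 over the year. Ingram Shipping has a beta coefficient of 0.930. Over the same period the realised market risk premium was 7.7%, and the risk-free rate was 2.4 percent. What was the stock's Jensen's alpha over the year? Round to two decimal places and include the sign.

Realised HPR = (P1 + D1 − P0) / P0 = (9.94 + 0.15 − 8.87) / 8.87 = 1.22 / 8.87 = 13.7542%
CAPM required = R_f + β·MRP = 2.4% + 0.930 × 7.7% = 9.5610%
α = realised − required = 13.7542% − 9.5610% = +4.19%

+4.19%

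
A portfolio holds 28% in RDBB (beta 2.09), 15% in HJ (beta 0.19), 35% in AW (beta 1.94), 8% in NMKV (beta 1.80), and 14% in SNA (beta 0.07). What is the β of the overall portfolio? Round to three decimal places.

1.447

β_P = Σ w_i β_i = 0.28×2.09 + 0.15×0.19 + 0.35×1.94 + 0.08×1.80 + 0.14×0.07 = 1.4465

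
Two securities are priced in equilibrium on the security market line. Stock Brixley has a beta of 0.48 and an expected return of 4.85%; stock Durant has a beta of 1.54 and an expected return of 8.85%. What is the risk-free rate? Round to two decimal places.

Both satisfy E(R) = R_f + β·MRP, so the slope of the SML is
MRP = (8.85% − 4.85%) / (1.54 − 0.48) = 4.00% / 1.06 = 3.7736%
R_f = E(R_Brixley) − β_Brixley·MRP = 4.85% − 0.48 × 3.7736% = 3.0387%

3.04%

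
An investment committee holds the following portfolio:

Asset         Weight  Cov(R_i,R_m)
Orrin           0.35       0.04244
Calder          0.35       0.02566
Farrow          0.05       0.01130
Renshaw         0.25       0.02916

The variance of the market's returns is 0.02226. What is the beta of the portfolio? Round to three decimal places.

1.424

β_Orrin = 0.04244 / 0.02226 = 1.9066
β_Calder = 0.02566 / 0.02226 = 1.1527
β_Farrow = 0.01130 / 0.02226 = 0.5076
β_Renshaw = 0.02916 / 0.02226 = 1.3100
β_P = Σ w_i β_i = 0.35×1.9066 + 0.35×1.1527 + 0.05×0.5076 + 0.25×1.3100 = 1.4236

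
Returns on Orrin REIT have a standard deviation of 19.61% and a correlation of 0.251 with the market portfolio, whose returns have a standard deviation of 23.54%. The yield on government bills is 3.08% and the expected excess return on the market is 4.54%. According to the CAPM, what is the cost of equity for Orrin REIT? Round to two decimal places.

4.03%

β = ρ × σ_i / σ_m = 0.251 × 19.61% / 23.54% = 0.2091
E(R) = 3.08% + 0.2091 × 4.54% = 4.03%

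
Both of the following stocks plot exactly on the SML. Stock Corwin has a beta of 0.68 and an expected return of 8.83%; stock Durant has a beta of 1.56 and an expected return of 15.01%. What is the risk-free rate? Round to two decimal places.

4.05%

Both satisfy E(R) = R_f + β·MRP, so the slope of the SML is
MRP = (15.01% − 8.83%) / (1.56 − 0.68) = 6.18% / 0.88 = 7.0227%
R_f = E(R_Corwin) − β_Corwin·MRP = 8.83% − 0.68 × 7.0227% = 4.0546%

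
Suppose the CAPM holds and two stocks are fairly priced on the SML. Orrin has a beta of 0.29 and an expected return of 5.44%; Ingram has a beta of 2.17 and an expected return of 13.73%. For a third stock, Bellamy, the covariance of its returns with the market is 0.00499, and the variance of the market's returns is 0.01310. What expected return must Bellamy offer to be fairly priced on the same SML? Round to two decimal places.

5.84%

MRP = (13.73% − 5.44%) / (2.17 − 0.29) = 4.4096%
R_f = 5.44% − 0.29 × 4.4096% = 4.1612%
β_Bellamy = Cov / Var(R_m) = 0.00499 / 0.01310 = 0.3809
E(R_Bellamy) = R_f + β × MRP = 4.1612% + 0.3809 × 4.4096% = 5.84%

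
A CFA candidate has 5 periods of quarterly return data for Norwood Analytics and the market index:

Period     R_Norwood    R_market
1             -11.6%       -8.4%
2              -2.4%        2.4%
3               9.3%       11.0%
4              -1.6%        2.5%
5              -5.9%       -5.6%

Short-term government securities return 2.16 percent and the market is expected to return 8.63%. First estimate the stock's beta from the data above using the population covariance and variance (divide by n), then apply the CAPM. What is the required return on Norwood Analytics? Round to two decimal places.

Mean R_i = (-11.6 − 2.4 + 9.3 − 1.6 − 5.9) / 5 = -2.4400%
Mean R_m = (-8.4 + 2.4 + 11.0 + 2.5 − 5.6) / 5 = 0.3800%
Σ(R_i − R̄_i)(R_m − R̄_m) = 227.6560  ⇒  Cov = 227.6560 / 5 = 45.5312
Σ(R_m − R̄_m)² = 234.2080  ⇒  Var(R_m) = 234.2080 / 5 = 46.8416
β = Cov / Var(R_m) = 45.5312 / 46.8416 = 0.9720
MRP = 8.63% − 2.16% = 6.47%
E(R) = R_f + β × MRP = 2.16% + 0.9720 × 6.47% = 8.45%

8.45%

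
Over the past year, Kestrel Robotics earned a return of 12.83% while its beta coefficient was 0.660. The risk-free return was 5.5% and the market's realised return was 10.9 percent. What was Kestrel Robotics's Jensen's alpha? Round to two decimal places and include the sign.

Market excess return = 10.9% − 5.5% = 5.40%
CAPM benchmark = R_f + β(R_m − R_f) = 5.5% + 0.660 × 5.4% = 9.0640%
α = actual − benchmark = 12.83% − 9.0640% = +3.77%

+3.77%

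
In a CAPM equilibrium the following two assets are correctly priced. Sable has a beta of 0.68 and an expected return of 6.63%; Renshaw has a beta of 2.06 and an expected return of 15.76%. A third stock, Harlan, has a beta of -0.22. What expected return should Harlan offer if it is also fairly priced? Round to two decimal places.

0.68%

MRP (SML slope) = (15.76% − 6.63%) / (2.06 − 0.68) = 9.13% / 1.38 = 6.6159%
R_f (intercept) = 6.63% − 0.68 × 6.6159% = 2.1312%
E(R_Harlan) = R_f + β × MRP = 2.1312% + -0.22 × 6.6159% = 0.68%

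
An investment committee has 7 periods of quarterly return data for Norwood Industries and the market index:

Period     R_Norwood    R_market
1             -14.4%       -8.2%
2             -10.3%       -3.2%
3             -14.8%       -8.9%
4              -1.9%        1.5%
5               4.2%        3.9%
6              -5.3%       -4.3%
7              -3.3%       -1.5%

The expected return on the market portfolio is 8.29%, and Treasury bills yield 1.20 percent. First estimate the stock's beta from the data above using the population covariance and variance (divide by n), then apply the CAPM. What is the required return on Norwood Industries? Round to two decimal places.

Mean R_i = (-14.4 − 10.3 − 14.8 − 1.9 + 4.2 − 5.3 − 3.3) / 7 = -6.5429%
Mean R_m = (-8.2 − 3.2 − 8.9 + 1.5 + 3.9 − 4.3 − 1.5) / 7 = -2.9571%
Σ(R_i − R̄_i)(R_m − R̄_m) = 188.5929  ⇒  Cov = 188.5929 / 7 = 26.9418
Σ(R_m − R̄_m)² = 133.6771  ⇒  Var(R_m) = 133.6771 / 7 = 19.0967
β = Cov / Var(R_m) = 26.9418 / 19.0967 = 1.4108
MRP = 8.29% − 1.20% = 7.09%
E(R) = R_f + β × MRP = 1.20% + 1.4108 × 7.09% = 11.20%

11.20%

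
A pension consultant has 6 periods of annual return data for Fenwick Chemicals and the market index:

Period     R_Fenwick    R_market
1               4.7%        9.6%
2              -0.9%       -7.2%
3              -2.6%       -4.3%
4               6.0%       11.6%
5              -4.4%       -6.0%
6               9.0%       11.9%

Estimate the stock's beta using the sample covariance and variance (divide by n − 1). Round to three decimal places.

0.542

Mean R_i = (4.7 − 0.9 − 2.6 + 6.0 − 4.4 + 9.0) / 6 = 1.9667%
Mean R_m = (9.6 − 7.2 − 4.3 + 11.6 − 6.0 + 11.9) / 6 = 2.6000%
Σ(R_i − R̄_i)(R_m − R̄_m) = 235.2000  ⇒  Cov = 235.2000 / 5 = 47.0400
Σ(R_m − R̄_m)² = 434.1000  ⇒  Var(R_m) = 434.1000 / 5 = 86.8200
β = Cov / Var(R_m) = 47.0400 / 86.8200 = 0.5418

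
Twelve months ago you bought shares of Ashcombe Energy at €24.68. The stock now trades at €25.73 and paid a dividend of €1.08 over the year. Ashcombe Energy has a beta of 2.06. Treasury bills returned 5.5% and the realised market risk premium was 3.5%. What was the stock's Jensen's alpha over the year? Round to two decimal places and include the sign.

Realised HPR = (P1 + D1 − P0) / P0 = (25.73 + 1.08 − 24.68) / 24.68 = 2.13 / 24.68 = 8.6305%
CAPM required = R_f + β·MRP = 5.5% + 2.06 × 3.5% = 12.7100%
α = realised − required = 8.6305% − 12.7100% = -4.08%

-4.08%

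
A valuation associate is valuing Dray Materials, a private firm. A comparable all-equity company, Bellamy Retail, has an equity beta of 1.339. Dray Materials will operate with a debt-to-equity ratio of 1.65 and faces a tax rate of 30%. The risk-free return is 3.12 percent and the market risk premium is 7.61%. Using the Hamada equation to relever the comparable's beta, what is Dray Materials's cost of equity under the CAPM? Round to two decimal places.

β_L = β_U × [1 + (1 − t)(D/E)] = 1.339 × [1 + (1 − 0.30) × 1.65]
    = 1.339 × [1 + 0.70 × 1.65] = 1.339 × 2.1550 = 2.8855
E(R) = R_f + β_L × MRP = 3.12% + 2.8855 × 7.61% = 25.08%

25.08%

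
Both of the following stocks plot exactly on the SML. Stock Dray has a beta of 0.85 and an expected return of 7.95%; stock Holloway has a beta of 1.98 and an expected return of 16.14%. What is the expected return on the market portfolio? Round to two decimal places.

9.04%

Both satisfy E(R) = R_f + β·MRP, so the slope of the SML is
MRP = (16.14% − 7.95%) / (1.98 − 0.85) = 8.19% / 1.13 = 7.2478%
R_f = E(R_Dray) − β_Dray·MRP = 7.95% − 0.85 × 7.2478% = 1.7894%
E(R_m) = R_f + MRP = 1.7894% + 7.2478% = 9.04%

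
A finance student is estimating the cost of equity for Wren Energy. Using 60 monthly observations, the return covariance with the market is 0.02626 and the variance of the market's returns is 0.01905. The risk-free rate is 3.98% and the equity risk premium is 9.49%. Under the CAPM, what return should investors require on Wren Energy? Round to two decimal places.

17.06%

β = Cov(R_i, R_m) / Var(R_m) = 0.02626 / 0.01905 = 1.3785
E(R) = R_f + β × MRP = 3.98% + 1.3785 × 9.49% = 17.06%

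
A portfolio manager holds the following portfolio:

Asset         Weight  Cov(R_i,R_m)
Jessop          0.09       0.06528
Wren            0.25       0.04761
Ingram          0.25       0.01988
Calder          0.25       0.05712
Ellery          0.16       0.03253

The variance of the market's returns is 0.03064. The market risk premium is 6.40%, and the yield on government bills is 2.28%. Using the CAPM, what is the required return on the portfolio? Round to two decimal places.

β_Jessop = 0.06528 / 0.03064 = 2.1305
β_Wren = 0.04761 / 0.03064 = 1.5539
β_Ingram = 0.01988 / 0.03064 = 0.6488
β_Calder = 0.05712 / 0.03064 = 1.8642
β_Ellery = 0.03253 / 0.03064 = 1.0617
β_P = Σ w_i β_i = 0.09×2.1305 + 0.25×1.5539 + 0.25×0.6488 + 0.25×1.8642 + 0.16×1.0617 = 1.3783
E(R_P) = R_f + β_P × MRP = 2.28% + 1.3783 × 6.40% = 11.10%

11.10%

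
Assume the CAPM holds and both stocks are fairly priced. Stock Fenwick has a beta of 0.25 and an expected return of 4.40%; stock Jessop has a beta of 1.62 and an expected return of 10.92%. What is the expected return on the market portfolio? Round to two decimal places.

Both satisfy E(R) = R_f + β·MRP, so the slope of the SML is
MRP = (10.92% − 4.40%) / (1.62 − 0.25) = 6.52% / 1.37 = 4.7591%
R_f = E(R_Fenwick) − β_Fenwick·MRP = 4.40% − 0.25 × 4.7591% = 3.2102%
E(R_m) = R_f + MRP = 3.2102% + 4.7591% = 7.97%

7.97%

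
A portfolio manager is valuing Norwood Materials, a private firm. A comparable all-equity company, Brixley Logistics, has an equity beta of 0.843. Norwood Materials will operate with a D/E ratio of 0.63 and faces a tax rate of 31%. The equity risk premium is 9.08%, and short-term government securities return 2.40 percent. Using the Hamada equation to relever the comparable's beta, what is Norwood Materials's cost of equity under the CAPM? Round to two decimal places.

13.38%

β_L = β_U × [1 + (1 − t)(D/E)] = 0.843 × [1 + (1 − 0.31) × 0.63]
    = 0.843 × [1 + 0.69 × 0.63] = 0.843 × 1.4347 = 1.2095
E(R) = R_f + β_L × MRP = 2.40% + 1.2095 × 9.08% = 13.38%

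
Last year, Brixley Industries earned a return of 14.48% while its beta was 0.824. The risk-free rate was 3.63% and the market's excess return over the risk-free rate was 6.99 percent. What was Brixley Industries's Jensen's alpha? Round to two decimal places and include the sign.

CAPM benchmark = R_f + β(R_m − R_f) = 3.63% + 0.824 × 6.99% = 9.38976%
α = actual − benchmark = 14.48% − 9.38976% = +5.09%

+5.09%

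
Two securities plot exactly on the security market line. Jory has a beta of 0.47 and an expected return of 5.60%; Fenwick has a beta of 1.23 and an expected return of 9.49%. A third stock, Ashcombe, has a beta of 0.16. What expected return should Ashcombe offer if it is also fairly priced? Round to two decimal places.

MRP (SML slope) = (9.49% − 5.60%) / (1.23 − 0.47) = 3.89% / 0.76 = 5.1184%
R_f (intercept) = 5.60% − 0.47 × 5.1184% = 3.1944%
E(R_Ashcombe) = R_f + β × MRP = 3.1944% + 0.16 × 5.1184% = 4.01%

4.01%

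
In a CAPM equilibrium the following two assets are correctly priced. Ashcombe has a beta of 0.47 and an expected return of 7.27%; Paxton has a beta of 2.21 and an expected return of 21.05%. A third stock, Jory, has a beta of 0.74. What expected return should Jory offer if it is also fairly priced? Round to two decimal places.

MRP (SML slope) = (21.05% − 7.27%) / (2.21 − 0.47) = 13.78% / 1.74 = 7.9195%
R_f (intercept) = 7.27% − 0.47 × 7.9195% = 3.5478%
E(R_Jory) = R_f + β × MRP = 3.5478% + 0.74 × 7.9195% = 9.41%

9.41%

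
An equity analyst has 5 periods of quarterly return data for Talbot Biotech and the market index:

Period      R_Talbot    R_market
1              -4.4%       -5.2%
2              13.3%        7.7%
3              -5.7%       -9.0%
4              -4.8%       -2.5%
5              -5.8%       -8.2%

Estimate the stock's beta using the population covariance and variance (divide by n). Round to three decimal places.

Mean R_i = (-4.4 + 13.3 − 5.7 − 4.8 − 5.8) / 5 = -1.4800%
Mean R_m = (-5.2 + 7.7 − 9.0 − 2.5 − 8.2) / 5 = -3.4400%
Σ(R_i − R̄_i)(R_m − R̄_m) = 210.6940  ⇒  Cov = 210.6940 / 5 = 42.1388
Σ(R_m − R̄_m)² = 181.6520  ⇒  Var(R_m) = 181.6520 / 5 = 36.3304
β = Cov / Var(R_m) = 42.1388 / 36.3304 = 1.1599

1.160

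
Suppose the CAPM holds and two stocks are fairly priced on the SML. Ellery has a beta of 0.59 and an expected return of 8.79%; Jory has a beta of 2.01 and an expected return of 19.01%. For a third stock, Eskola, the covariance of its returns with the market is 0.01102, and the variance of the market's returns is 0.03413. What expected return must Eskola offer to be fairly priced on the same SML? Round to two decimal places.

6.87%

MRP = (19.01% − 8.79%) / (2.01 − 0.59) = 7.1972%
R_f = 8.79% − 0.59 × 7.1972% = 4.5437%
β_Eskola = Cov / Var(R_m) = 0.01102 / 0.03413 = 0.3229
E(R_Eskola) = R_f + β × MRP = 4.5437% + 0.3229 × 7.1972% = 6.87%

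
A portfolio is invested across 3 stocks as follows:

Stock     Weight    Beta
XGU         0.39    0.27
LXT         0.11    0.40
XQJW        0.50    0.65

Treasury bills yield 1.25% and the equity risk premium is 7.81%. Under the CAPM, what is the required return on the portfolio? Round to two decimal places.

4.95%

β_P = Σ w_i β_i = 0.39×0.27 + 0.11×0.40 + 0.50×0.65 = 0.4743
E(R_P) = R_f + β_P × MRP = 1.25% + 0.4743 × 7.81% = 4.95%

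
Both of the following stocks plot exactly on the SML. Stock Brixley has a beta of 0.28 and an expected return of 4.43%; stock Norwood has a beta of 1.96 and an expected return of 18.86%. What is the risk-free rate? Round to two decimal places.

Both satisfy E(R) = R_f + β·MRP, so the slope of the SML is
MRP = (18.86% − 4.43%) / (1.96 − 0.28) = 14.43% / 1.68 = 8.5893%
R_f = E(R_Brixley) − β_Brixley·MRP = 4.43% − 0.28 × 8.5893% = 2.0250%

2.03%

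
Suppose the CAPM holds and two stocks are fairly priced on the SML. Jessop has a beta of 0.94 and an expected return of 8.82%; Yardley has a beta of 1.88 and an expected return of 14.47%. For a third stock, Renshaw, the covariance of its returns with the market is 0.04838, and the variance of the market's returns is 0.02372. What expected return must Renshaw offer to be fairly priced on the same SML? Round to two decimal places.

MRP = (14.47% − 8.82%) / (1.88 − 0.94) = 6.0106%
R_f = 8.82% − 0.94 × 6.0106% = 3.1700%
β_Renshaw = Cov / Var(R_m) = 0.04838 / 0.02372 = 2.0396
E(R_Renshaw) = R_f + β × MRP = 3.1700% + 2.0396 × 6.0106% = 15.43%

15.43%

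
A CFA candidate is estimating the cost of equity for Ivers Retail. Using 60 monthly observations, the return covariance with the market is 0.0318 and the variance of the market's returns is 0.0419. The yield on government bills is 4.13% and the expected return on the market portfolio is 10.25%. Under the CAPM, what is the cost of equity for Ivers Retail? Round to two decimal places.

8.77%

β = Cov(R_i, R_m) / Var(R_m) = 0.0318 / 0.0419 = 0.7589
MRP = 10.25% − 4.13% = 6.12%
E(R) = R_f + β × MRP = 4.13% + 0.7589 × 6.12% = 8.77%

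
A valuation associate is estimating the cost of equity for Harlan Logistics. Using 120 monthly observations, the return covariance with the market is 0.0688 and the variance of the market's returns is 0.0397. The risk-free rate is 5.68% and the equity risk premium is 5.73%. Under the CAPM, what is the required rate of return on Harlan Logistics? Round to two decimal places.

15.61%

β = Cov(R_i, R_m) / Var(R_m) = 0.0688 / 0.0397 = 1.7330
E(R) = R_f + β × MRP = 5.68% + 1.7330 × 5.73% = 15.61%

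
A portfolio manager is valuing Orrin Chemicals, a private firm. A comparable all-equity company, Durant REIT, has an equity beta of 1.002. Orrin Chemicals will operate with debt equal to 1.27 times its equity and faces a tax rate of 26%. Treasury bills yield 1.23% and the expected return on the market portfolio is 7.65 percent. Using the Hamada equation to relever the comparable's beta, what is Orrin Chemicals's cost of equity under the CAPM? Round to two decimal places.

13.71%

β_L = β_U × [1 + (1 − t)(D/E)] = 1.002 × [1 + (1 − 0.26) × 1.27]
    = 1.002 × [1 + 0.74 × 1.27] = 1.002 × 1.9398 = 1.9437
MRP = 7.65% − 1.23% = 6.42%
E(R) = R_f + β_L × MRP = 1.23% + 1.9437 × 6.42% = 13.71%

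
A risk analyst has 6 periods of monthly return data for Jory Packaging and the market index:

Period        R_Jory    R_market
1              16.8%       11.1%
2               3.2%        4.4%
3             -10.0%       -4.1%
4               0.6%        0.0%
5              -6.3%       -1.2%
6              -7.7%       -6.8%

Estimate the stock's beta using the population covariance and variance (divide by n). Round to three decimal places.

Mean R_i = (16.8 + 3.2 − 10.0 + 0.6 − 6.3 − 7.7) / 6 = -0.5667%
Mean R_m = (11.1 + 4.4 − 4.1 + 0.0 − 1.2 − 6.8) / 6 = 0.5667%
Σ(R_i − R̄_i)(R_m − R̄_m) = 303.4067  ⇒  Cov = 303.4067 / 6 = 50.5678
Σ(R_m − R̄_m)² = 205.1333  ⇒  Var(R_m) = 205.1333 / 6 = 34.1889
β = Cov / Var(R_m) = 50.5678 / 34.1889 = 1.4791

1.479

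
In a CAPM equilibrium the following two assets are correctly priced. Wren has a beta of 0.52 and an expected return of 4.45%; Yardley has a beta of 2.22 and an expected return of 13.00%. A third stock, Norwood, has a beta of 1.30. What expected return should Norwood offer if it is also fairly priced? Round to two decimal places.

MRP (SML slope) = (13.00% − 4.45%) / (2.22 − 0.52) = 8.55% / 1.70 = 5.0294%
R_f (intercept) = 4.45% − 0.52 × 5.0294% = 1.8347%
E(R_Norwood) = R_f + β × MRP = 1.8347% + 1.30 × 5.0294% = 8.37%

8.37%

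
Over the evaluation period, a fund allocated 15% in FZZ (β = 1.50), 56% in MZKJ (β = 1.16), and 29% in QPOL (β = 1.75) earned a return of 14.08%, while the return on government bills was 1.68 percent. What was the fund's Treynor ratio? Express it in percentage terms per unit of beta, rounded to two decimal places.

8.97%

β_P = 0.15×1.50 + 0.56×1.16 + 0.29×1.75 = 1.3821
Treynor = (R_P − R_f) / β_P = (14.08% − 1.68%) / 1.3821 = 12.40% / 1.3821 = 8.97%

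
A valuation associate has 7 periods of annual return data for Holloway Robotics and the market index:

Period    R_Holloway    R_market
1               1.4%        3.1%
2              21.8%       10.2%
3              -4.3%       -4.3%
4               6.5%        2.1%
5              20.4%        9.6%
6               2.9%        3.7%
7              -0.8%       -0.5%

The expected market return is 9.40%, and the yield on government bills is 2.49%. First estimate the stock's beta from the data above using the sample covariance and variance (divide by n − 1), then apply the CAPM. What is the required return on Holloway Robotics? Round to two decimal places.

Mean R_i = (1.4 + 21.8 − 4.3 + 6.5 + 20.4 + 2.9 − 0.8) / 7 = 6.8429%
Mean R_m = (3.1 + 10.2 − 4.3 + 2.1 + 9.6 + 3.7 − 0.5) / 7 = 3.4143%
Σ(R_i − R̄_i)(R_m − R̄_m) = 302.2657  ⇒  Cov = 302.2657 / 6 = 50.3776
Σ(R_m − R̄_m)² = 161.0486  ⇒  Var(R_m) = 161.0486 / 6 = 26.8414
β = Cov / Var(R_m) = 50.3776 / 26.8414 = 1.8769
MRP = 9.40% − 2.49% = 6.91%
E(R) = R_f + β × MRP = 2.49% + 1.8769 × 6.91% = 15.46%

15.46%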